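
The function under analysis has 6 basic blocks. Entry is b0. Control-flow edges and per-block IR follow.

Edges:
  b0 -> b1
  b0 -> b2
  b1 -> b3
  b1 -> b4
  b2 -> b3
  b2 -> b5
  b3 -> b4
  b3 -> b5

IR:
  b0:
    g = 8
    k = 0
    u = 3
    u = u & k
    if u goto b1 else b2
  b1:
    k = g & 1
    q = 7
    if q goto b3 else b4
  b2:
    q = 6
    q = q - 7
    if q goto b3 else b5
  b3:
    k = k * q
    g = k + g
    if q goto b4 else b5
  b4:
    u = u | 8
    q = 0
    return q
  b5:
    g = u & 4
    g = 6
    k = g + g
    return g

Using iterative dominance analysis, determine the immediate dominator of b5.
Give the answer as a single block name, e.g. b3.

idom tree: b1←b0 b2←b0 b3←b0 b4←b0 b5←b0
Dom at joins:
  b3: preds {b1,b2}: {b0,b1} ∩ {b0,b2} = {b0}; idom=b0
  b4: preds {b1,b3}: {b0,b1} ∩ {b0,b3} = {b0}; idom=b0
  b5: preds {b2,b3}: {b0,b2} ∩ {b0,b3} = {b0}; idom=b0

idom(b5) = b0

Answer: b0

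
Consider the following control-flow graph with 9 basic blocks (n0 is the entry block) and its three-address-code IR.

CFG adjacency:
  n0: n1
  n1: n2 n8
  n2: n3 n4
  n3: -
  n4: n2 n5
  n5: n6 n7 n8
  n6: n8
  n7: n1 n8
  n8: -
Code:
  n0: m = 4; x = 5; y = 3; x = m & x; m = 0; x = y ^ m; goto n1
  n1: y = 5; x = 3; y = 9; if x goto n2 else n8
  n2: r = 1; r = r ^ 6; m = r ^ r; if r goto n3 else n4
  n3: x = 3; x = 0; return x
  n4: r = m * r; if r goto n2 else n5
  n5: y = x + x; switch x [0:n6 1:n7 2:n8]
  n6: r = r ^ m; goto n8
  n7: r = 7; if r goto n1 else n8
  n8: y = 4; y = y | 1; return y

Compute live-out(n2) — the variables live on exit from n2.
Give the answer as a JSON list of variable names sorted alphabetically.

Per-block:
  n0 def {m,x,y} use ∅
  n1 def {x,y} use ∅
  n2 def {m,r} use ∅
  n3 def {x} use ∅
  n4 def {r} use {m,r}
  n5 def {y} use {x}
  n6 def {r} use {m,r}
  n7 def {r} use ∅
  n8 def {y} use ∅

Backward fixpoint:
  live n0: ∅→∅
  live n1: ∅→{x}
  live n2: {x}→{m,r,x}
  live n3: ∅→∅
  live n4: {m,r,x}→{m,r,x}
  live n5: {m,r,x}→{m,r}
  live n6: {m,r}→∅
  live n7: ∅→∅
  live n8: ∅→∅

live-out(n2) = ["m", "r", "x"]

Answer: ["m", "r", "x"]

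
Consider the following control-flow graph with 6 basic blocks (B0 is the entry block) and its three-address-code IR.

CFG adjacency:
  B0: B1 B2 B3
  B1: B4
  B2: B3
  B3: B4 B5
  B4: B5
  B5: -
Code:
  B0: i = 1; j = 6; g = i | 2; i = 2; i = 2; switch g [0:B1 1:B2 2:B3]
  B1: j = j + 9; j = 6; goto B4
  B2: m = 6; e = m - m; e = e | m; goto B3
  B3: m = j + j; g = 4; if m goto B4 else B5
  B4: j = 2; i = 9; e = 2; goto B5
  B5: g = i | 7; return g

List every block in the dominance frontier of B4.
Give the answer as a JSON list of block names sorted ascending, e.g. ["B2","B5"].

Answer: ["B5"]

Derivation:
idom tree: B1←B0 B2←B0 B3←B0 B4←B0 B5←B0
Dom∩ at merges:
  B3: preds {B0,B2}: {B0} ∩ {B0,B2} = {B0}; idom=B0
  B4: preds {B1,B3}: {B0,B1} ∩ {B0,B3} = {B0}; idom=B0
  B5: preds {B3,B4}: {B0,B3} ∩ {B0,B4} = {B0}; idom=B0

DF derivation:
  B3←B0: walk · to B0
  B3←B2: walk B2 to B0
  B4←B1: walk B1 to B0
  B4←B3: walk B3 to B0
  B5←B3: walk B3 to B0
  B5←B4: walk B4 to B0
  DF(B0)=∅
  DF(B1)={B4}
  DF(B2)={B3}
  DF(B3)={B4,B5}
  DF(B4)={B5}
  DF(B5)=∅

DF(B4) = ["B5"]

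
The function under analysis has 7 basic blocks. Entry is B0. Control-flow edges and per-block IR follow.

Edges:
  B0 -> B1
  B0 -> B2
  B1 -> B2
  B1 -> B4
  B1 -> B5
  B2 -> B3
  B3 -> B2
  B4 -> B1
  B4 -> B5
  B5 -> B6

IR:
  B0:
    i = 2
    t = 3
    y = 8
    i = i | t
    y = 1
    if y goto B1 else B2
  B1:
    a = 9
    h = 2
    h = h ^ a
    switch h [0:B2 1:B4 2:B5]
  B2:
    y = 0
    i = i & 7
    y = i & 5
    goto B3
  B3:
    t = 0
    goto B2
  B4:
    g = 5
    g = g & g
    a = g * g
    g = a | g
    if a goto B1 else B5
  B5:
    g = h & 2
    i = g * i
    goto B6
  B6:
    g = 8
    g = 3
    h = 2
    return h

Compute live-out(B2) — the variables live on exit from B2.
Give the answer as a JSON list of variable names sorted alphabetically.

Answer: ["i"]

Working:
Per-block:
  B0 def {i,t,y} use ∅
  B1 def {a,h} use ∅
  B2 def {i,y} use {i}
  B3 def {t} use ∅
  B4 def {a,g} use ∅
  B5 def {g,i} use {h,i}
  B6 def {g,h} use ∅

Liveness:
  live B0: ∅→{i}
  live B1: {i}→{h,i}
  live B2: {i}→{i}
  live B3: {i}→{i}
  live B4: {h,i}→{h,i}
  live B5: {h,i}→∅
  live B6: ∅→∅

live-out(B2) = ["i"]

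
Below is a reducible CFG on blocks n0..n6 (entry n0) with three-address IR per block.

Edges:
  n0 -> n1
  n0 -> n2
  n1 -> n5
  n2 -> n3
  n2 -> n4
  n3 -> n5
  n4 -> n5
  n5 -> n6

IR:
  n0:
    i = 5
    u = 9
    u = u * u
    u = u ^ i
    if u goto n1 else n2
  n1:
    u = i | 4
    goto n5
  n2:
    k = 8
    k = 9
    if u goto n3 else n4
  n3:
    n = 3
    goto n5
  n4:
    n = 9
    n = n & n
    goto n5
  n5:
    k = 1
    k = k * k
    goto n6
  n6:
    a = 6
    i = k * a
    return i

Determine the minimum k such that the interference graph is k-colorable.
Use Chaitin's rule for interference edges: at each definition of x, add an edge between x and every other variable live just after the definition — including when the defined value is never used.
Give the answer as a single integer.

Answer: 2

Derivation:
Block summaries:
  n0: {i,u} / ∅
  n1: {u} / {i}
  n2: {k} / {u}
  n3: {n} / ∅
  n4: {n} / ∅
  n5: {k} / ∅
  n6: {a,i} / {k}

Backward fixpoint:
  n0: in=∅ out={i,u}
  n1: in={i} out=∅
  n2: in={u} out=∅
  n3: in=∅ out=∅
  n4: in=∅ out=∅
  n5: in=∅ out={k}
  n6: in={k} out=∅

Interference:
  a — {k}
  i — {u}
  k — {a,u}
  n — ∅
  u — {i,k}

Colouring:
  lower bound: {a,k} mutually conflict ⇒ χ ≥ 2
  assign a→R1 i→R0 k→R0 n→R0 u→R1 — no edge inside a register ⇒ χ ≤ 2
  χ = 2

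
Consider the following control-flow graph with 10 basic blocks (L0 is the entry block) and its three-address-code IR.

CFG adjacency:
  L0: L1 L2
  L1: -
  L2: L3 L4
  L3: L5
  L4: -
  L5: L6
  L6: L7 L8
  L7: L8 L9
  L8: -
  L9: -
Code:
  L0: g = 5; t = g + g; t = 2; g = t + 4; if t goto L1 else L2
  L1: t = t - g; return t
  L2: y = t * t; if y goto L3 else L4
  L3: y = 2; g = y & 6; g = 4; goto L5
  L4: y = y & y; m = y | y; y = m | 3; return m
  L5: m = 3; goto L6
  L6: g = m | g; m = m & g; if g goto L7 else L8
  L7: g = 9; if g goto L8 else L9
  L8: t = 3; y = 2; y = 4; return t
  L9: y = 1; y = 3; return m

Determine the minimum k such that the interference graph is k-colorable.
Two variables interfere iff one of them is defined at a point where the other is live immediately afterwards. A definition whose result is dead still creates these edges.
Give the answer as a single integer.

def/use:
  L0: def={g,t} ue=∅
  L1: def={t} ue={g,t}
  L2: def={y} ue={t}
  L3: def={g,y} ue=∅
  L4: def={m,y} ue={y}
  L5: def={m} ue=∅
  L6: def={g,m} ue={g,m}
  L7: def={g} ue=∅
  L8: def={t,y} ue=∅
  L9: def={y} ue={m}

Backward fixpoint:
  L0: in=∅ out={g,t}
  L1: in={g,t} out=∅
  L2: in={t} out={y}
  L3: in=∅ out={g}
  L4: in={y} out=∅
  L5: in={g} out={g,m}
  L6: in={g,m} out={m}
  L7: in={m} out={m}
  L8: in=∅ out=∅
  L9: in={m} out=∅

Interference:
  g — {m,t}
  m — {g,y}
  t — {g,y}
  y — {m,t}

Chromatic number:
  clique {g,m} ⇒ need ≥ 2
  2-colouring: r0={g,y}  r1={m,t}
  χ = 2

Answer: 2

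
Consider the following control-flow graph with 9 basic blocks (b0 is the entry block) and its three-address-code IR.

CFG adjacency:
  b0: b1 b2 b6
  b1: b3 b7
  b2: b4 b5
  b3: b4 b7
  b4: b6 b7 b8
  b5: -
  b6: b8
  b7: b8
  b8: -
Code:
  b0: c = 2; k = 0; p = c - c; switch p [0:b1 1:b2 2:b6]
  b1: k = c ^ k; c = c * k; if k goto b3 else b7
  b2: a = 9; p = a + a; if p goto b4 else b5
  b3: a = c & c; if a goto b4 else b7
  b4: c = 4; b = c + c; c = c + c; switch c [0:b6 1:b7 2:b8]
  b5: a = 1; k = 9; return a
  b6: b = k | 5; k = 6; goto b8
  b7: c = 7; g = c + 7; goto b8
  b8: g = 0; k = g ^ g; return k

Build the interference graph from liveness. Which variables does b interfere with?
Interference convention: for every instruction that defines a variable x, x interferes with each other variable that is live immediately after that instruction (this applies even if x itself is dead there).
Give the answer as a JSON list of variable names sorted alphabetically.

Answer: ["c", "k"]

Analysis:
Block summaries:
  b0 def {c,k,p} use ∅
  b1 def {c,k} use {c,k}
  b2 def {a,p} use ∅
  b3 def {a} use {c}
  b4 def {b,c} use ∅
  b5 def {a,k} use ∅
  b6 def {b,k} use {k}
  b7 def {c,g} use ∅
  b8 def {g,k} use ∅

Backward fixpoint:
  b0 li=∅ lo={c,k}
  b1 li={c,k} lo={c,k}
  b2 li={k} lo={k}
  b3 li={c,k} lo={k}
  b4 li={k} lo={k}
  b5 li=∅ lo=∅
  b6 li={k} lo=∅
  b7 li=∅ lo=∅
  b8 li=∅ lo=∅

Interfere edges:
  a↔{k}
  b↔{c,k}
  c↔{b,k,p}
  g↔∅
  k↔{a,b,c,p}
  p↔{c,k}

N(b) = ["c", "k"]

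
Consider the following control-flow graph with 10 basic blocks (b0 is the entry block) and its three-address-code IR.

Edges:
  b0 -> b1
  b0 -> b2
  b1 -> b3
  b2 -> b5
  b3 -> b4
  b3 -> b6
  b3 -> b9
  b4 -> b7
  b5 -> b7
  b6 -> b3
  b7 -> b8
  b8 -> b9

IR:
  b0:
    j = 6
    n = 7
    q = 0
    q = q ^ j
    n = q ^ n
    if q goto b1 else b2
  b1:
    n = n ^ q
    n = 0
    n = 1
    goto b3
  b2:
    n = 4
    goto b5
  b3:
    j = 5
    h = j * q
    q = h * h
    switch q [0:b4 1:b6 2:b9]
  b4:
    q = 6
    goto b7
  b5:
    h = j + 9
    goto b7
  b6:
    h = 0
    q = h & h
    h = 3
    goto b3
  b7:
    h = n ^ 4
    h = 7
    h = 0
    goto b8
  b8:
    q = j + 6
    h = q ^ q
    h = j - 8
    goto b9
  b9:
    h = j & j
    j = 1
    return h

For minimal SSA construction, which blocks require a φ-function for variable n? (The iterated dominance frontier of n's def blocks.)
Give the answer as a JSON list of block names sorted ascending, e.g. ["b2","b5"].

Answer: ["b7", "b9"]

Working:
idom tree: b1←b0 b2←b0 b3←b1 b4←b3 b5←b2 b6←b3 b7←b0 b8←b7 b9←b0
Dom at joins:
  b3: preds {b1,b6}: {b0,b1} ∩ {b0,b1,b3,b6} = {b0,b1}; idom=b1
  b7: preds {b4,b5}: {b0,b1,b3,b4} ∩ {b0,b2,b5} = {b0}; idom=b0
  b9: preds {b3,b8}: {b0,b1,b3} ∩ {b0,b7,b8} = {b0}; idom=b0

DF walk-up:
  join b3 pred b1: · stop@b1
  join b3 pred b6: b6→b3 stop@b1
  join b7 pred b4: b4→b3→b1 stop@b0
  join b7 pred b5: b5→b2 stop@b0
  join b9 pred b3: b3→b1 stop@b0
  join b9 pred b8: b8→b7 stop@b0
  b0 → ∅
  b1 → {b7,b9}
  b2 → {b7}
  b3 → {b3,b7,b9}
  b4 → {b7}
  b5 → {b7}
  b6 → {b3}
  b7 → {b9}
  b8 → {b9}
  b9 → ∅

φ for n: defs {b0,b1,b2}
  DF⁺ = {b7,b9}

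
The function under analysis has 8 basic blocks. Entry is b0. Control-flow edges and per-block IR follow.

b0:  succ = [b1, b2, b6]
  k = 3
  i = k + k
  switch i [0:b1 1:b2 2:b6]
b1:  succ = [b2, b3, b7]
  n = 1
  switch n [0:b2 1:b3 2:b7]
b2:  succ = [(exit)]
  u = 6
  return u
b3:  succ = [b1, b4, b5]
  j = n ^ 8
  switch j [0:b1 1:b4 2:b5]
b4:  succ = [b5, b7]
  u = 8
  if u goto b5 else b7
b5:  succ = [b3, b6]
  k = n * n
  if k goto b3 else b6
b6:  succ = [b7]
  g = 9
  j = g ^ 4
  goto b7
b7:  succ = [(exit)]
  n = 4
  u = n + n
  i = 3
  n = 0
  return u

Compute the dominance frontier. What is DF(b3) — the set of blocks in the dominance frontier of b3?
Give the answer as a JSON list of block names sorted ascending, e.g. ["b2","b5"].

idom tree: b1←b0 b2←b0 b3←b1 b4←b3 b5←b3 b6←b0 b7←b0
Dom∩ at merges:
  b1: preds {b0,b3}: {b0} ∩ {b0,b1,b3} = {b0}; idom=b0
  b2: preds {b0,b1}: {b0} ∩ {b0,b1} = {b0}; idom=b0
  b3: preds {b1,b5}: {b0,b1} ∩ {b0,b1,b3,b5} = {b0,b1}; idom=b1
  b5: preds {b3,b4}: {b0,b1,b3} ∩ {b0,b1,b3,b4} = {b0,b1,b3}; idom=b3
  b6: preds {b0,b5}: {b0} ∩ {b0,b1,b3,b5} = {b0}; idom=b0
  b7: preds {b1,b4,b6}: {b0,b1} ∩ {b0,b1,b3,b4} ∩ {b0,b6} = {b0}; idom=b0

Frontier:
  b1←b0: walk · to b0
  b1←b3: walk b3→b1 to b0
  b2←b0: walk · to b0
  b2←b1: walk b1 to b0
  b3←b1: walk · to b1
  b3←b5: walk b5→b3 to b1
  b5←b3: walk · to b3
  b5←b4: walk b4 to b3
  b6←b0: walk · to b0
  b6←b5: walk b5→b3→b1 to b0
  b7←b1: walk b1 to b0
  b7←b4: walk b4→b3→b1 to b0
  b7←b6: walk b6 to b0
  b0: DF=∅
  b1: DF={b1,b2,b6,b7}
  b2: DF=∅
  b3: DF={b1,b3,b6,b7}
  b4: DF={b5,b7}
  b5: DF={b3,b6}
  b6: DF={b7}
  b7: DF=∅

DF(b3) = ["b1", "b3", "b6", "b7"]

Answer: ["b1", "b3", "b6", "b7"]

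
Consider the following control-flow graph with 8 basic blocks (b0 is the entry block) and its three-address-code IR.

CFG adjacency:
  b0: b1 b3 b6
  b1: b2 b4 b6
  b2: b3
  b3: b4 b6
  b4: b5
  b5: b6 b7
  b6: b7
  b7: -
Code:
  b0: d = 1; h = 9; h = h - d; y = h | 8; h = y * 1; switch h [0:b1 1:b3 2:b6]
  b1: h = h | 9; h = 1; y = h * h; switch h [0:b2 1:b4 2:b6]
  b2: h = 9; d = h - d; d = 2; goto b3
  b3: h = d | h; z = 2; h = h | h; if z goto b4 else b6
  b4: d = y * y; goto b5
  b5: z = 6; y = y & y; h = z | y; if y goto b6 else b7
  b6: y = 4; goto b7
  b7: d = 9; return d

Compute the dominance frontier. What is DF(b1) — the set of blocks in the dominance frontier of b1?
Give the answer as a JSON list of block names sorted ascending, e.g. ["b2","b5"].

Answer: ["b3", "b4", "b6"]

Analysis:
idom tree: b1←b0 b2←b1 b3←b0 b4←b0 b5←b4 b6←b0 b7←b0
Dom∩ at merges:
  b3: preds {b0,b2}: {b0} ∩ {b0,b1,b2} = {b0}; idom=b0
  b4: preds {b1,b3}: {b0,b1} ∩ {b0,b3} = {b0}; idom=b0
  b6: preds {b0,b1,b3,b5}: {b0} ∩ {b0,b1} ∩ {b0,b3} ∩ {b0,b4,b5} = {b0}; idom=b0
  b7: preds {b5,b6}: {b0,b4,b5} ∩ {b0,b6} = {b0}; idom=b0

DF walk-up:
  b3←b0: walk · to b0
  b3←b2: walk b2→b1 to b0
  b4←b1: walk b1 to b0
  b4←b3: walk b3 to b0
  b6←b0: walk · to b0
  b6←b1: walk b1 to b0
  b6←b3: walk b3 to b0
  b6←b5: walk b5→b4 to b0
  b7←b5: walk b5→b4 to b0
  b7←b6: walk b6 to b0
  DF(b0)=∅
  DF(b1)={b3,b4,b6}
  DF(b2)={b3}
  DF(b3)={b4,b6}
  DF(b4)={b6,b7}
  DF(b5)={b6,b7}
  DF(b6)={b7}
  DF(b7)=∅

DF(b1) = ["b3", "b4", "b6"]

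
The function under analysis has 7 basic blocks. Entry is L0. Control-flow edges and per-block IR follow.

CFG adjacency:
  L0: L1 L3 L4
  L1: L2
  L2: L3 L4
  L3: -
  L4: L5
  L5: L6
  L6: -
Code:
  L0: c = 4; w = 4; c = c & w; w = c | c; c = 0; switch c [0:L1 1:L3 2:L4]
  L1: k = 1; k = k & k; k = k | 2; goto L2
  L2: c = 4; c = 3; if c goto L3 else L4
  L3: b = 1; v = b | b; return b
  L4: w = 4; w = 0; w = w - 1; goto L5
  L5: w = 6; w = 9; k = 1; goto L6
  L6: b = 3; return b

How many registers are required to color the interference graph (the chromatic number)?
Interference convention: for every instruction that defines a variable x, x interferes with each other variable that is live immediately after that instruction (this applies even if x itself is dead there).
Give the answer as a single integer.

Answer: 2

Working:
Block summaries:
  L0 def {c,w} use ∅
  L1 def {k} use ∅
  L2 def {c} use ∅
  L3 def {b,v} use ∅
  L4 def {w} use ∅
  L5 def {k,w} use ∅
  L6 def {b} use ∅

Live sets:
  live L0: ∅→∅
  live L1: ∅→∅
  live L2: ∅→∅
  live L3: ∅→∅
  live L4: ∅→∅
  live L5: ∅→∅
  live L6: ∅→∅

Conflict graph:
  b↔{v}
  c↔{w}
  k↔∅
  v↔{b}
  w↔{c}

Registers:
  lower bound: {b,v} mutually conflict ⇒ χ ≥ 2
  2-colouring: r0={b,c,k}  r1={v,w}
  χ = 2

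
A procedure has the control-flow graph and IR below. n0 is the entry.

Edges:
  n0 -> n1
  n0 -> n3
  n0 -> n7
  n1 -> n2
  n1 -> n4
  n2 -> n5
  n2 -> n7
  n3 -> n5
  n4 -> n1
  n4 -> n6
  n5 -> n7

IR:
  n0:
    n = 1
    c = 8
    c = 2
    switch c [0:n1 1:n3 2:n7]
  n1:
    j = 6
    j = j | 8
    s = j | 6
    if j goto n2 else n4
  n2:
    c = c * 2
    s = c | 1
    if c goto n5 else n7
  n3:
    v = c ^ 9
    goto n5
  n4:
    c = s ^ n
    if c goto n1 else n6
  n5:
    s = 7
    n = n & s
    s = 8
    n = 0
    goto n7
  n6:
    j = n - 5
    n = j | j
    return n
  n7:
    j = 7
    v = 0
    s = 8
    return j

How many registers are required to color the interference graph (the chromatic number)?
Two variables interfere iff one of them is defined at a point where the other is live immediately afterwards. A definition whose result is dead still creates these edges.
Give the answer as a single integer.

Answer: 4

Analysis:
def/use:
  n0: {c,n} / ∅
  n1: {j,s} / ∅
  n2: {c,s} / {c}
  n3: {v} / {c}
  n4: {c} / {n,s}
  n5: {n,s} / {n}
  n6: {j,n} / {n}
  n7: {j,s,v} / ∅

Live sets:
  live n0: ∅→{c,n}
  live n1: {c,n}→{c,n,s}
  live n2: {c,n}→{n}
  live n3: {c,n}→{n}
  live n4: {n,s}→{c,n}
  live n5: {n}→∅
  live n6: {n}→∅
  live n7: ∅→∅

Interfere edges:
  c — {j,n,s}
  j — {c,n,s,v}
  n — {c,j,s,v}
  s — {c,j,n}
  v — {j,n}

Colouring:
  {c,j,n,s} pairwise interfere (4-clique) ⇒ χ ≥ 4
  4-colouring: r0={j}  r1={n}  r2={c,v}  r3={s}
  χ = 4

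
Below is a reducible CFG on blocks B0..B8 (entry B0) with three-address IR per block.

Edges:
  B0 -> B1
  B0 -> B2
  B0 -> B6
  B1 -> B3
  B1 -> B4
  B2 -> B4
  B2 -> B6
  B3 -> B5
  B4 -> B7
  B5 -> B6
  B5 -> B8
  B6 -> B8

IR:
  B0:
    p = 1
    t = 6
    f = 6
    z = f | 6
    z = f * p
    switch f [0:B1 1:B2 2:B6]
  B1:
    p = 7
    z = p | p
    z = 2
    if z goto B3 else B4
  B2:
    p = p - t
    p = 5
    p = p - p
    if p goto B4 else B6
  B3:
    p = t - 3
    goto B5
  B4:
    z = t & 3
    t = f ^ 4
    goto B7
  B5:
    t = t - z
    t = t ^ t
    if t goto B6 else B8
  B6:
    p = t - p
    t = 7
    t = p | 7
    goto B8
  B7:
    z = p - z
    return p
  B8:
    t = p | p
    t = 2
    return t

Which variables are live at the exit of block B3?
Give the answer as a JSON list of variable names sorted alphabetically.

def/use:
  B0 def {f,p,t,z} use ∅
  B1 def {p,z} use ∅
  B2 def {p} use {p,t}
  B3 def {p} use {t}
  B4 def {t,z} use {f,t}
  B5 def {t} use {t,z}
  B6 def {p,t} use {p,t}
  B7 def {z} use {p,z}
  B8 def {t} use {p}

Liveness:
  live B0: ∅→{f,p,t}
  live B1: {f,t}→{f,p,t,z}
  live B2: {f,p,t}→{f,p,t}
  live B3: {t,z}→{p,t,z}
  live B4: {f,p,t}→{p,z}
  live B5: {p,t,z}→{p,t}
  live B6: {p,t}→{p}
  live B7: {p,z}→∅
  live B8: {p}→∅

live-out(B3) = ["p", "t", "z"]

Answer: ["p", "t", "z"]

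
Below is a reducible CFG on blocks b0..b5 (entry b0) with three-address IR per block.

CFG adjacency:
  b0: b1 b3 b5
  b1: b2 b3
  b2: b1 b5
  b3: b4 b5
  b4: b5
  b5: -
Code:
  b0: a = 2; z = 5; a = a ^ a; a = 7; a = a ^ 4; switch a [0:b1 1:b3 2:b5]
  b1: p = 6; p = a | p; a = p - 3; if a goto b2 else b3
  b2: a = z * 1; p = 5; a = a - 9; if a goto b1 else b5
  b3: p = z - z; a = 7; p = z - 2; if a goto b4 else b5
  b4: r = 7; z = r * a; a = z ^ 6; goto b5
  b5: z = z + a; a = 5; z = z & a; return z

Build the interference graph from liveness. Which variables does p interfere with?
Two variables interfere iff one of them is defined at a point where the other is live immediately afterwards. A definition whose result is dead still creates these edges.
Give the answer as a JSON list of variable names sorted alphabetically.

Answer: ["a", "z"]

Derivation:
Per-block:
  b0: def={a,z} ue=∅
  b1: def={a,p} ue={a}
  b2: def={a,p} ue={z}
  b3: def={a,p} ue={z}
  b4: def={a,r,z} ue={a}
  b5: def={a,z} ue={a,z}

Backward fixpoint:
  b0: in=∅ out={a,z}
  b1: in={a,z} out={z}
  b2: in={z} out={a,z}
  b3: in={z} out={a,z}
  b4: in={a} out={a,z}
  b5: in={a,z} out=∅

Conflict graph:
  a: {p,r,z}
  p: {a,z}
  r: {a}
  z: {a,p}

N(p) = ["a", "z"]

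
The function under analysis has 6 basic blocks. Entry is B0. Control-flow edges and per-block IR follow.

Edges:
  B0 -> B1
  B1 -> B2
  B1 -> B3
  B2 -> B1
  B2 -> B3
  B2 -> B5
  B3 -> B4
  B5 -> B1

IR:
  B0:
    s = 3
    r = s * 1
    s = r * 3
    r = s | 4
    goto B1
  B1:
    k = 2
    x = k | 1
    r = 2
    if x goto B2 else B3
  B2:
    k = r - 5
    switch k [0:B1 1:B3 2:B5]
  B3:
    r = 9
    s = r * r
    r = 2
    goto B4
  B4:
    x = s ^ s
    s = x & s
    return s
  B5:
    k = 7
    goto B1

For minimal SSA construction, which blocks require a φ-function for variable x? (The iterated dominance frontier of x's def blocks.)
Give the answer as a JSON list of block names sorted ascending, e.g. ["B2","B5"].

idom tree: B1←B0 B2←B1 B3←B1 B4←B3 B5←B2
Dom at joins:
  B1: preds {B0,B2,B5}: {B0} ∩ {B0,B1,B2} ∩ {B0,B1,B2,B5} = {B0}; idom=B0
  B3: preds {B1,B2}: {B0,B1} ∩ {B0,B1,B2} = {B0,B1}; idom=B1

Frontier:
  B1←B0: walk · to B0
  B1←B2: walk B2→B1 to B0
  B1←B5: walk B5→B2→B1 to B0
  B3←B1: walk · to B1
  B3←B2: walk B2 to B1
  B0 → ∅
  B1 → {B1}
  B2 → {B1,B3}
  B3 → ∅
  B4 → ∅
  B5 → {B1}

φ for x: defs {B1,B4}
  DF⁺ = {B1}

Answer: ["B1"]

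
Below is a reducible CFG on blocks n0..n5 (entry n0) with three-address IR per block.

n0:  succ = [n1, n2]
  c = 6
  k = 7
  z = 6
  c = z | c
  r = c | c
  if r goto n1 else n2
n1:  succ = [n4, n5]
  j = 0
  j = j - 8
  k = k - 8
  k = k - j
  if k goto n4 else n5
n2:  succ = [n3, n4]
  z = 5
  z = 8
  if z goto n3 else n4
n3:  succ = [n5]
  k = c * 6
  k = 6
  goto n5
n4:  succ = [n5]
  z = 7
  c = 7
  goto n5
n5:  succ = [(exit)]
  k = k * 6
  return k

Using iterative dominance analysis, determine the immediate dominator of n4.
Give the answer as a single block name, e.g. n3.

idom tree: n1←n0 n2←n0 n3←n2 n4←n0 n5←n0
Dom∩ at merges:
  n4: preds {n1,n2}: {n0,n1} ∩ {n0,n2} = {n0}; idom=n0
  n5: preds {n1,n3,n4}: {n0,n1} ∩ {n0,n2,n3} ∩ {n0,n4} = {n0}; idom=n0

idom(n4) = n0

Answer: n0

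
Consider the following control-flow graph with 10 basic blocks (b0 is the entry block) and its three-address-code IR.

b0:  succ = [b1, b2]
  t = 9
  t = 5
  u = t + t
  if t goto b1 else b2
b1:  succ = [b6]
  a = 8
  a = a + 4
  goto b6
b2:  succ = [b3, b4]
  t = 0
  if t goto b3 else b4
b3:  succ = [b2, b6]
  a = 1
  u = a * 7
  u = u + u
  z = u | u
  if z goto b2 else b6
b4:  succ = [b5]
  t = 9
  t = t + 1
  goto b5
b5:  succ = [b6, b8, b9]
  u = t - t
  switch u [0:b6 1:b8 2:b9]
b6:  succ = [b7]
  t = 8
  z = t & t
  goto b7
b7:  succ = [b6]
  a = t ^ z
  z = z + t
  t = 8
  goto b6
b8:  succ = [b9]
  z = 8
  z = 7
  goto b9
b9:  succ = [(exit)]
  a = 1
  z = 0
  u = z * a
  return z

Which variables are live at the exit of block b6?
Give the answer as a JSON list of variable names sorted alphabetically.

Per-block:
  b0: {t,u} / ∅
  b1: {a} / ∅
  b2: {t} / ∅
  b3: {a,u,z} / ∅
  b4: {t} / ∅
  b5: {u} / {t}
  b6: {t,z} / ∅
  b7: {a,t,z} / {t,z}
  b8: {z} / ∅
  b9: {a,u,z} / ∅

Live sets:
  b0: in=∅ out=∅
  b1: in=∅ out=∅
  b2: in=∅ out=∅
  b3: in=∅ out=∅
  b4: in=∅ out={t}
  b5: in={t} out=∅
  b6: in=∅ out={t,z}
  b7: in={t,z} out=∅
  b8: in=∅ out=∅
  b9: in=∅ out=∅

live-out(b6) = ["t", "z"]

Answer: ["t", "z"]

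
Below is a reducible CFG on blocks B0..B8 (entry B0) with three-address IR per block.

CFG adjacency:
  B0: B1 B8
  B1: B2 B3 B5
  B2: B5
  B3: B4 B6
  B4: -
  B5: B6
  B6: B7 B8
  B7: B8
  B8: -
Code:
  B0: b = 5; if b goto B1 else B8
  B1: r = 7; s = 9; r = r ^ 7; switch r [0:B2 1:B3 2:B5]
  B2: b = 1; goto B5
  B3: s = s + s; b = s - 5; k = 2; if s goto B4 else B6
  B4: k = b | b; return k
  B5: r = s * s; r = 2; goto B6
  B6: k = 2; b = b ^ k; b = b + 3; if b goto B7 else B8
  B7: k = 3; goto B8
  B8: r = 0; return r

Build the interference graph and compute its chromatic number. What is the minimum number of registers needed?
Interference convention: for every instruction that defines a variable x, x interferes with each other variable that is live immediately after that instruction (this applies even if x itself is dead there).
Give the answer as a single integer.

def/use:
  B0 def {b} use ∅
  B1 def {r,s} use ∅
  B2 def {b} use ∅
  B3 def {b,k,s} use {s}
  B4 def {k} use {b}
  B5 def {r} use {s}
  B6 def {b,k} use {b}
  B7 def {k} use ∅
  B8 def {r} use ∅

Live sets:
  live B0: ∅→{b}
  live B1: {b}→{b,s}
  live B2: {s}→{b,s}
  live B3: {s}→{b}
  live B4: {b}→∅
  live B5: {b,s}→{b}
  live B6: {b}→∅
  live B7: ∅→∅
  live B8: ∅→∅

Interfere edges:
  b: {k,r,s}
  k: {b,s}
  r: {b,s}
  s: {b,k,r}

Chromatic number:
  {b,k,s} pairwise interfere (3-clique) ⇒ χ ≥ 3
  assign b→c0 k→c2 r→c2 s→c1 — no edge inside a register ⇒ χ ≤ 3
  χ = 3

Answer: 3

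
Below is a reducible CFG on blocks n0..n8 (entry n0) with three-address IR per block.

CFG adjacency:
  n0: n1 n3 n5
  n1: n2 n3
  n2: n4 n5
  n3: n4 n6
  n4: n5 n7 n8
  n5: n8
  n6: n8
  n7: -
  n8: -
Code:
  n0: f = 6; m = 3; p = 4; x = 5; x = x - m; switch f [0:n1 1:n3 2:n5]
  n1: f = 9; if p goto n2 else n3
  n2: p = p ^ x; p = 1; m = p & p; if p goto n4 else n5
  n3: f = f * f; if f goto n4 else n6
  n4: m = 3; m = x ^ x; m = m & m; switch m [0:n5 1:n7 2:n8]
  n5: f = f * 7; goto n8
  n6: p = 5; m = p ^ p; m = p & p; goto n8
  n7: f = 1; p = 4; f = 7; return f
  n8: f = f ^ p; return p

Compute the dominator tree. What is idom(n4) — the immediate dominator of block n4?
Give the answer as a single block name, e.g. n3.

Answer: n0

Analysis:
idom tree: n1←n0 n2←n1 n3←n0 n4←n0 n5←n0 n6←n3 n7←n4 n8←n0
Dom∩ at merges:
  n3: preds {n0,n1}: {n0} ∩ {n0,n1} = {n0}; idom=n0
  n4: preds {n2,n3}: {n0,n1,n2} ∩ {n0,n3} = {n0}; idom=n0
  n5: preds {n0,n2,n4}: {n0} ∩ {n0,n1,n2} ∩ {n0,n4} = {n0}; idom=n0
  n8: preds {n4,n5,n6}: {n0,n4} ∩ {n0,n5} ∩ {n0,n3,n6} = {n0}; idom=n0

idom(n4) = n0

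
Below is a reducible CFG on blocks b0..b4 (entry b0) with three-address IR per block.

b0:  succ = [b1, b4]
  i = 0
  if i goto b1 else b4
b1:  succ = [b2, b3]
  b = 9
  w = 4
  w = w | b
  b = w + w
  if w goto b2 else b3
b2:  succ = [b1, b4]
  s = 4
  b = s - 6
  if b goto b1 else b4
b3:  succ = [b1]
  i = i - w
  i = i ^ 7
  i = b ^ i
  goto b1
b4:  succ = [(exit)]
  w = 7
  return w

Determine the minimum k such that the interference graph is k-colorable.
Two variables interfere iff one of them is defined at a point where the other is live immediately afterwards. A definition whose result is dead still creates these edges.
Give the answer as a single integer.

Answer: 3

Derivation:
def/use:
  b0: {i} / ∅
  b1: {b,w} / ∅
  b2: {b,s} / ∅
  b3: {i} / {b,i,w}
  b4: {w} / ∅

Live sets:
  live b0: ∅→{i}
  live b1: {i}→{b,i,w}
  live b2: {i}→{i}
  live b3: {b,i,w}→{i}
  live b4: ∅→∅

Interfere edges:
  b — {i,w}
  i — {b,s,w}
  s — {i}
  w — {b,i}

Colouring:
  lower bound: {b,i,w} mutually conflict ⇒ χ ≥ 3
  3-colouring: R0={i}  R1={b,s}  R2={w}
  χ = 3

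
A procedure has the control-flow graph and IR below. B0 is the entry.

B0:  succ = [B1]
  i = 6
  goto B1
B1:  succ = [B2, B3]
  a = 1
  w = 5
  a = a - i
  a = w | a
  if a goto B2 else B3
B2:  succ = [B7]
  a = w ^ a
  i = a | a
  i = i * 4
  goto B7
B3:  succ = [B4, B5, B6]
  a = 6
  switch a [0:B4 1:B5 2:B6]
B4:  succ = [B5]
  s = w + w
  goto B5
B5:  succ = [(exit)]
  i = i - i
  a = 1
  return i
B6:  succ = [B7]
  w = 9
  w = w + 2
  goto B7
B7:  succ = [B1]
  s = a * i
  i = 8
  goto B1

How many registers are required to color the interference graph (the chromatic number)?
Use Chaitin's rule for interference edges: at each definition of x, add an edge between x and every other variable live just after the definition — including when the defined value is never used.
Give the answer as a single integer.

Answer: 3

Analysis:
Block summaries:
  B0: {i} / ∅
  B1: {a,w} / {i}
  B2: {a,i} / {a,w}
  B3: {a} / ∅
  B4: {s} / {w}
  B5: {a,i} / {i}
  B6: {w} / ∅
  B7: {i,s} / {a,i}

Backward fixpoint:
  B0 li=∅ lo={i}
  B1 li={i} lo={a,i,w}
  B2 li={a,w} lo={a,i}
  B3 li={i,w} lo={a,i,w}
  B4 li={i,w} lo={i}
  B5 li={i} lo=∅
  B6 li={a,i} lo={a,i}
  B7 li={a,i} lo={i}

Conflict graph:
  a — {i,w}
  i — {a,s,w}
  s — {i}
  w — {a,i}

Chromatic number:
  clique {a,i,w} ⇒ need ≥ 3
  assign a→R1 i→R0 s→R1 w→R2 — no edge inside a register ⇒ χ ≤ 3
  χ = 3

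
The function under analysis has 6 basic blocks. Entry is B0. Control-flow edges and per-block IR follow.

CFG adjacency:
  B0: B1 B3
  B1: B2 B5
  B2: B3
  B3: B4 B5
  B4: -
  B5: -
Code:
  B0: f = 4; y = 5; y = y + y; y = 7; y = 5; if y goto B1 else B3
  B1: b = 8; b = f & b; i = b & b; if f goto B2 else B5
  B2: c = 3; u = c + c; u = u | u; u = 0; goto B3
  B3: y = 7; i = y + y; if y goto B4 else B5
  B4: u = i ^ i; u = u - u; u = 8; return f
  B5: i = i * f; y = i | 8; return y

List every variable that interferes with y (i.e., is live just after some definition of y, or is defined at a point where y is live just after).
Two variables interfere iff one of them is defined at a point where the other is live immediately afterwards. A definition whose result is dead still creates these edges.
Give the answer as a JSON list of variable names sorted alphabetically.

def/use:
  B0: def={f,y} ue=∅
  B1: def={b,i} ue={f}
  B2: def={c,u} ue=∅
  B3: def={i,y} ue=∅
  B4: def={u} ue={f,i}
  B5: def={i,y} ue={f,i}

Backward fixpoint:
  live B0: ∅→{f}
  live B1: {f}→{f,i}
  live B2: {f}→{f}
  live B3: {f}→{f,i}
  live B4: {f,i}→∅
  live B5: {f,i}→∅

Interfere edges:
  b↔{f}
  c↔{f}
  f↔{b,c,i,u,y}
  i↔{f,y}
  u↔{f}
  y↔{f,i}

N(y) = ["f", "i"]

Answer: ["f", "i"]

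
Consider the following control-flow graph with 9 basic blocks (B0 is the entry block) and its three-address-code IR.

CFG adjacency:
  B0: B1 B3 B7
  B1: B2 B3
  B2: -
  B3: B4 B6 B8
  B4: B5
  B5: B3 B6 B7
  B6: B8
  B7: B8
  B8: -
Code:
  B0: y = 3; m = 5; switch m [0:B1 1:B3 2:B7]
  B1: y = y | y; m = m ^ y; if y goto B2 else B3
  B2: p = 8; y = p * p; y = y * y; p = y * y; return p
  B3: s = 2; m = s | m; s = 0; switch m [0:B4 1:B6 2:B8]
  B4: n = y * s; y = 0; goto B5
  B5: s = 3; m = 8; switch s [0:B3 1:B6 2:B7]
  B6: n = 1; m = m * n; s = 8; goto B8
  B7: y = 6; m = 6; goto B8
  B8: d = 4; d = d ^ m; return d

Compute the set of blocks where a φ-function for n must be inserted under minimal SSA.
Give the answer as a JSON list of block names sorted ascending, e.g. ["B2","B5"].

Answer: ["B3", "B6", "B7", "B8"]

Working:
idom tree: B1←B0 B2←B1 B3←B0 B4←B3 B5←B4 B6←B3 B7←B0 B8←B0
Dom∩ at merges:
  B3: preds {B0,B1,B5}: {B0} ∩ {B0,B1} ∩ {B0,B3,B4,B5} = {B0}; idom=B0
  B6: preds {B3,B5}: {B0,B3} ∩ {B0,B3,B4,B5} = {B0,B3}; idom=B3
  B7: preds {B0,B5}: {B0} ∩ {B0,B3,B4,B5} = {B0}; idom=B0
  B8: preds {B3,B6,B7}: {B0,B3} ∩ {B0,B3,B6} ∩ {B0,B7} = {B0}; idom=B0

Frontier:
  B3←B0: walk · to B0
  B3←B1: walk B1 to B0
  B3←B5: walk B5→B4→B3 to B0
  B6←B3: walk · to B3
  B6←B5: walk B5→B4 to B3
  B7←B0: walk · to B0
  B7←B5: walk B5→B4→B3 to B0
  B8←B3: walk B3 to B0
  B8←B6: walk B6→B3 to B0
  B8←B7: walk B7 to B0
  B0 → ∅
  B1 → {B3}
  B2 → ∅
  B3 → {B3,B7,B8}
  B4 → {B3,B6,B7}
  B5 → {B3,B6,B7}
  B6 → {B8}
  B7 → {B8}
  B8 → ∅

φ for n: defs {B4,B6}
  DF⁺ = {B3,B6,B7,B8}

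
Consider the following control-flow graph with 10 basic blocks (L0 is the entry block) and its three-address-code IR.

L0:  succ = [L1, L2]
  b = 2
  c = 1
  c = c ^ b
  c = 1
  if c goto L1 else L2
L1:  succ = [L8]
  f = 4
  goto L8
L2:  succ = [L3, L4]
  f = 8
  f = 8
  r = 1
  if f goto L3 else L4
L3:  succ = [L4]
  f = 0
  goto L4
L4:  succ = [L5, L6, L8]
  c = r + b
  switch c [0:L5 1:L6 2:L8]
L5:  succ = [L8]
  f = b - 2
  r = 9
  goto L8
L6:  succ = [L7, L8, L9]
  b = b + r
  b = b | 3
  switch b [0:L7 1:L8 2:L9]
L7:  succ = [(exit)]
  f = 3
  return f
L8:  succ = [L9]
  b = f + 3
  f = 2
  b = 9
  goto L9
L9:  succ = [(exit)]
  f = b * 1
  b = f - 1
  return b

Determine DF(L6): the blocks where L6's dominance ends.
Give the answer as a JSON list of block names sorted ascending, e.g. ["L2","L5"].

Answer: ["L8", "L9"]

Analysis:
idom tree: L1←L0 L2←L0 L3←L2 L4←L2 L5←L4 L6←L4 L7←L6 L8←L0 L9←L0
Join-block Dom:
  L4: preds {L2,L3}: {L0,L2} ∩ {L0,L2,L3} = {L0,L2}; idom=L2
  L8: preds {L1,L4,L5,L6}: {L0,L1} ∩ {L0,L2,L4} ∩ {L0,L2,L4,L5} ∩ {L0,L2,L4,L6} = {L0}; idom=L0
  L9: preds {L6,L8}: {L0,L2,L4,L6} ∩ {L0,L8} = {L0}; idom=L0

DF derivation:
  join L4 pred L2: · stop@L2
  join L4 pred L3: L3 stop@L2
  join L8 pred L1: L1 stop@L0
  join L8 pred L4: L4→L2 stop@L0
  join L8 pred L5: L5→L4→L2 stop@L0
  join L8 pred L6: L6→L4→L2 stop@L0
  join L9 pred L6: L6→L4→L2 stop@L0
  join L9 pred L8: L8 stop@L0
  L0: DF=∅
  L1: DF={L8}
  L2: DF={L8,L9}
  L3: DF={L4}
  L4: DF={L8,L9}
  L5: DF={L8}
  L6: DF={L8,L9}
  L7: DF=∅
  L8: DF={L9}
  L9: DF=∅

DF(L6) = ["L8", "L9"]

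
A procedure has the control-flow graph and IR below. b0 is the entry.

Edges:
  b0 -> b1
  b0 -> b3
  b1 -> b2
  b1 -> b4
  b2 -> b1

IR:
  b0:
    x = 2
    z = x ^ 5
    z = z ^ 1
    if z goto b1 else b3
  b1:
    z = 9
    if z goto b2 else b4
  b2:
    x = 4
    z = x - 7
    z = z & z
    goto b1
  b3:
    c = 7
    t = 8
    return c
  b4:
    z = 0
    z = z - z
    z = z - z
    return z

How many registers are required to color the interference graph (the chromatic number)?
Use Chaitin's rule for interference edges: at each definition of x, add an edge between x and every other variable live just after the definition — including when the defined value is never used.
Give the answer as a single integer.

Per-block:
  b0: {x,z} / ∅
  b1: {z} / ∅
  b2: {x,z} / ∅
  b3: {c,t} / ∅
  b4: {z} / ∅

Liveness:
  b0 li=∅ lo=∅
  b1 li=∅ lo=∅
  b2 li=∅ lo=∅
  b3 li=∅ lo=∅
  b4 li=∅ lo=∅

Conflict graph:
  c: {t}
  t: {c}
  x: ∅
  z: ∅

Colouring:
  clique {c,t} ⇒ need ≥ 2
  assign c→R0 t→R1 x→R0 z→R0 — no edge inside a register ⇒ χ ≤ 2
  χ = 2

Answer: 2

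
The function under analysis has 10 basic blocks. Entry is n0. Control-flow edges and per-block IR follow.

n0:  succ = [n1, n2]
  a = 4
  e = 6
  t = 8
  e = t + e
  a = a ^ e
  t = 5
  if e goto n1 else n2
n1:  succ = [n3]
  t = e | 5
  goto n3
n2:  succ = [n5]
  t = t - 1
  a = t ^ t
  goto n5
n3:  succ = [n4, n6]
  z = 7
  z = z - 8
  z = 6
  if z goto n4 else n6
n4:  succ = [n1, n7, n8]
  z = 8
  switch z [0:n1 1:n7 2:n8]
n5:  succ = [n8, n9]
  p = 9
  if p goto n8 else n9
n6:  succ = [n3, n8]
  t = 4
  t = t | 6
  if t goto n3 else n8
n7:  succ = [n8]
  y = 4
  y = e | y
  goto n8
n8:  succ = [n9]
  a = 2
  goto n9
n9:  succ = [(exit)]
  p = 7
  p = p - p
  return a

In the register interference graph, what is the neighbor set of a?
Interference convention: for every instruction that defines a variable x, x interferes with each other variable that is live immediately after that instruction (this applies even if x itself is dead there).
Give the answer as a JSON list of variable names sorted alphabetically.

Per-block:
  n0 def {a,e,t} use ∅
  n1 def {t} use {e}
  n2 def {a,t} use {t}
  n3 def {z} use ∅
  n4 def {z} use ∅
  n5 def {p} use ∅
  n6 def {t} use ∅
  n7 def {y} use {e}
  n8 def {a} use ∅
  n9 def {p} use {a}

Live sets:
  n0: in=∅ out={e,t}
  n1: in={e} out={e}
  n2: in={t} out={a}
  n3: in={e} out={e}
  n4: in={e} out={e}
  n5: in={a} out={a}
  n6: in={e} out={e}
  n7: in={e} out=∅
  n8: in=∅ out={a}
  n9: in={a} out=∅

Interference:
  a — {e,p,t}
  e — {a,t,y,z}
  p — {a}
  t — {a,e}
  y — {e}
  z — {e}

N(a) = ["e", "p", "t"]

Answer: ["e", "p", "t"]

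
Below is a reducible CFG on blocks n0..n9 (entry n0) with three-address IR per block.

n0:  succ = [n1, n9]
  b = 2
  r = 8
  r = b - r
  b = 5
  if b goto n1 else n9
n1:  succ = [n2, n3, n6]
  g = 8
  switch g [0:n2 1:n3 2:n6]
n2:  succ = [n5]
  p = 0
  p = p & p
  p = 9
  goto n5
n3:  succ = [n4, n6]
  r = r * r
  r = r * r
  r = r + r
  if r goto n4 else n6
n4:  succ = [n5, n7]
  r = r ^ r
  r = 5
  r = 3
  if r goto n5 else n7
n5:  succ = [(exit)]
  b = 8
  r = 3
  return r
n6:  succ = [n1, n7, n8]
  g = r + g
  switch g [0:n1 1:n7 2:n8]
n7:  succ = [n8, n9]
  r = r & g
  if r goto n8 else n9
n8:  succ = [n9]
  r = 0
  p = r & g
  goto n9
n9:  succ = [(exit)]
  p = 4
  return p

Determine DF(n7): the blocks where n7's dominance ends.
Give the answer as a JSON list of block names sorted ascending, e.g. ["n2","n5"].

Answer: ["n8", "n9"]

Derivation:
idom tree: n1←n0 n2←n1 n3←n1 n4←n3 n5←n1 n6←n1 n7←n1 n8←n1 n9←n0
Dom∩ at merges:
  n1: preds {n0,n6}: {n0} ∩ {n0,n1,n6} = {n0}; idom=n0
  n5: preds {n2,n4}: {n0,n1,n2} ∩ {n0,n1,n3,n4} = {n0,n1}; idom=n1
  n6: preds {n1,n3}: {n0,n1} ∩ {n0,n1,n3} = {n0,n1}; idom=n1
  n7: preds {n4,n6}: {n0,n1,n3,n4} ∩ {n0,n1,n6} = {n0,n1}; idom=n1
  n8: preds {n6,n7}: {n0,n1,n6} ∩ {n0,n1,n7} = {n0,n1}; idom=n1
  n9: preds {n0,n7,n8}: {n0} ∩ {n0,n1,n7} ∩ {n0,n1,n8} = {n0}; idom=n0

DF derivation:
  join n1 pred n0: · stop@n0
  join n1 pred n6: n6→n1 stop@n0
  join n5 pred n2: n2 stop@n1
  join n5 pred n4: n4→n3 stop@n1
  join n6 pred n1: · stop@n1
  join n6 pred n3: n3 stop@n1
  join n7 pred n4: n4→n3 stop@n1
  join n7 pred n6: n6 stop@n1
  join n8 pred n6: n6 stop@n1
  join n8 pred n7: n7 stop@n1
  join n9 pred n0: · stop@n0
  join n9 pred n7: n7→n1 stop@n0
  join n9 pred n8: n8→n1 stop@n0
  n0: DF=∅
  n1: DF={n1,n9}
  n2: DF={n5}
  n3: DF={n5,n6,n7}
  n4: DF={n5,n7}
  n5: DF=∅
  n6: DF={n1,n7,n8}
  n7: DF={n8,n9}
  n8: DF={n9}
  n9: DF=∅

DF(n7) = ["n8", "n9"]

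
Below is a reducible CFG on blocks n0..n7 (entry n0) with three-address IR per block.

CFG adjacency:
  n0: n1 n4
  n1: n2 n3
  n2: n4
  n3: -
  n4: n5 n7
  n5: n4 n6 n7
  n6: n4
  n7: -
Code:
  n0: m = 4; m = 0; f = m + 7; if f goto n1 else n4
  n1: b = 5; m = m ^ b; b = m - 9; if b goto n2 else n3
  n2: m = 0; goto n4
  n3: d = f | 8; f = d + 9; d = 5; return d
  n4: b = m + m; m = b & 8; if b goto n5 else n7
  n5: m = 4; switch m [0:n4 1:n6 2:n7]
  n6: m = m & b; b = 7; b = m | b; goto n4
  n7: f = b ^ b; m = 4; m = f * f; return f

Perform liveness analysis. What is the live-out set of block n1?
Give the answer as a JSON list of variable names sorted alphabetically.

def/use:
  n0 def {f,m} use ∅
  n1 def {b,m} use {m}
  n2 def {m} use ∅
  n3 def {d,f} use {f}
  n4 def {b,m} use {m}
  n5 def {m} use ∅
  n6 def {b,m} use {b,m}
  n7 def {f,m} use {b}

Live sets:
  n0: in=∅ out={f,m}
  n1: in={f,m} out={f}
  n2: in=∅ out={m}
  n3: in={f} out=∅
  n4: in={m} out={b}
  n5: in={b} out={b,m}
  n6: in={b,m} out={m}
  n7: in={b} out=∅

live-out(n1) = ["f"]

Answer: ["f"]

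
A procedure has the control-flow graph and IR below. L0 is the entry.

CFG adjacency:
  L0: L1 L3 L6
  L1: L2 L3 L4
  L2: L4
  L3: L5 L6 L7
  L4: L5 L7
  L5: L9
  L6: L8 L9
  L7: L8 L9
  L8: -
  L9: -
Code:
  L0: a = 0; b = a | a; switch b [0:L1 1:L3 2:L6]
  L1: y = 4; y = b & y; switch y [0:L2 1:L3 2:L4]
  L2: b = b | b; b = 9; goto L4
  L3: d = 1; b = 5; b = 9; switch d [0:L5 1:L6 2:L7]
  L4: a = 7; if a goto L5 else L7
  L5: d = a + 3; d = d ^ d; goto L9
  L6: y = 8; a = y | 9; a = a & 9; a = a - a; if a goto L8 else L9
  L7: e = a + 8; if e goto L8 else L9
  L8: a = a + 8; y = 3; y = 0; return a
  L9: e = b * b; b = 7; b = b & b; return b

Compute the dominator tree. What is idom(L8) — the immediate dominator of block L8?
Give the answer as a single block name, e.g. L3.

Answer: L0

Derivation:
idom tree: L1←L0 L2←L1 L3←L0 L4←L1 L5←L0 L6←L0 L7←L0 L8←L0 L9←L0
Dom∩ at merges:
  L3: preds {L0,L1}: {L0} ∩ {L0,L1} = {L0}; idom=L0
  L4: preds {L1,L2}: {L0,L1} ∩ {L0,L1,L2} = {L0,L1}; idom=L1
  L5: preds {L3,L4}: {L0,L3} ∩ {L0,L1,L4} = {L0}; idom=L0
  L6: preds {L0,L3}: {L0} ∩ {L0,L3} = {L0}; idom=L0
  L7: preds {L3,L4}: {L0,L3} ∩ {L0,L1,L4} = {L0}; idom=L0
  L8: preds {L6,L7}: {L0,L6} ∩ {L0,L7} = {L0}; idom=L0
  L9: preds {L5,L6,L7}: {L0,L5} ∩ {L0,L6} ∩ {L0,L7} = {L0}; idom=L0

idom(L8) = L0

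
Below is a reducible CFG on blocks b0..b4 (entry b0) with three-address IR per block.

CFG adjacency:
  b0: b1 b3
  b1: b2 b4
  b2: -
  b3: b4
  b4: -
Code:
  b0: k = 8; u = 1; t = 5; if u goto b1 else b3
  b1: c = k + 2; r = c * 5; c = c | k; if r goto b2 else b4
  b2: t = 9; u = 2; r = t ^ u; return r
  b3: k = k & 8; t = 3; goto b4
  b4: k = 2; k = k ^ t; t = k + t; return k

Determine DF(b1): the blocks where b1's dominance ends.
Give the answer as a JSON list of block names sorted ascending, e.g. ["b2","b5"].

Answer: ["b4"]

Analysis:
idom tree: b1←b0 b2←b1 b3←b0 b4←b0
Dom at joins:
  b4: preds {b1,b3}: {b0,b1} ∩ {b0,b3} = {b0}; idom=b0

DF derivation:
  b4←b1: walk b1 to b0
  b4←b3: walk b3 to b0
  DF(b0)=∅
  DF(b1)={b4}
  DF(b2)=∅
  DF(b3)={b4}
  DF(b4)=∅

DF(b1) = ["b4"]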